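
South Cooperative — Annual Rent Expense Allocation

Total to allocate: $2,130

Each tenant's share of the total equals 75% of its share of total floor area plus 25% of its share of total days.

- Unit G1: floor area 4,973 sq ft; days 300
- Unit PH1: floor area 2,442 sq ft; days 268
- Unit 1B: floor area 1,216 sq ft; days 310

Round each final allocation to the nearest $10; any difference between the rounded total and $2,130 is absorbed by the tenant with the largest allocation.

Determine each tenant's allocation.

Unit G1: $1,110 · Unit PH1: $610 · Unit 1B: $410

Floor area total 8,631; days total 878.
Composite weights (75% floor area + 25% days): Unit G1 0.5176; Unit PH1 0.2885; Unit 1B 0.1939.
Unrounded shares: Unit G1 1,102.39; Unit PH1 614.53; Unit 1B 413.08.
At nearest $10: Unit G1 $1,100; Unit PH1 $610; Unit 1B $410. Sum = $2,120.
Difference $2,130 − $2,120 = +$10 applied to largest allocation (Unit G1): Unit G1 becomes $1,110.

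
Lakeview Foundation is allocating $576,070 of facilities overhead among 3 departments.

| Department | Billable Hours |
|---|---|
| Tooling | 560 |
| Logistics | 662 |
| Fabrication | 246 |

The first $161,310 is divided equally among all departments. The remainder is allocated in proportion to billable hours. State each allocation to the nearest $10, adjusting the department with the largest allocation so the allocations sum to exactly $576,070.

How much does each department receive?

Tooling: $211,990 · Logistics: $240,810 · Fabrication: $123,270

Equal tier: $161,310 ÷ 3 = $53,770 apiece.
Remainder $414,760 by billable hours (total 1,468): Tooling 158,219.07 → $158,220; Logistics 187,037.55 → $187,040; Fabrication 69,503.38 → $69,500.
Totals: Tooling $53,770 + $158,220 = $211,990; Logistics $53,770 + $187,040 = $240,810; Fabrication $53,770 + $69,500 = $123,270.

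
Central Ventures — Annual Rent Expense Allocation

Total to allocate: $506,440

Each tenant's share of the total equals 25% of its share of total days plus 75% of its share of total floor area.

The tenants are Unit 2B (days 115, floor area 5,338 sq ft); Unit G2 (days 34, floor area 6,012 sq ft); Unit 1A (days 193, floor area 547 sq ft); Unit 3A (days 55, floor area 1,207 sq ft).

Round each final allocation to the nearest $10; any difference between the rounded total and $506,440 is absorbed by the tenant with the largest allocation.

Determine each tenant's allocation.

Unit 2B: $191,390; Unit G2: $185,110; Unit 1A: $77,410; Unit 3A: $52,530

Days total 397; floor area total 13,104.
Blended shares (25% days + 75% floor area): Unit 2B 0.3779; Unit G2 0.3655; Unit 1A 0.1528; Unit 3A 0.1037.
Proportional shares: Unit 2B 191,401.67; Unit G2 185,105.84; Unit 1A 77,406.19; Unit 3A 52,526.30.
At nearest $10: Unit 2B $191,400; Unit G2 $185,110; Unit 1A $77,410; Unit 3A $52,530. Sum = $506,450.
Difference $506,440 − $506,450 = −$10 applied to largest allocation (Unit 2B): Unit 2B becomes $191,390.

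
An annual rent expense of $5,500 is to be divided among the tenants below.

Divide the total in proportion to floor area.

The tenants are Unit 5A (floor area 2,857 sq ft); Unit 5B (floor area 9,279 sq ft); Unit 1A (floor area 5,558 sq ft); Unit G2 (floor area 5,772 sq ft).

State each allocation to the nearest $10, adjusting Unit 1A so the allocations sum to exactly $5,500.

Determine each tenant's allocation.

Total floor area = 23,466.
Proportional shares: Unit 5A 2,857/23,466 × $5,500 = 669.63; Unit 5B 9,279/23,466 × $5,500 = 2,174.83; Unit 1A 5,558/23,466 × $5,500 = 1,302.69; Unit G2 5,772/23,466 × $5,500 = 1,352.85.
After rounding ($10): Unit 5A $670; Unit 5B $2,170; Unit 1A $1,300; Unit G2 $1,350. Sum = $5,490.
Difference $5,500 − $5,490 = +$10 applied to Unit 1A: Unit 1A becomes $1,310.

Unit 5A: $670 · Unit 5B: $2,170 · Unit 1A: $1,310 · Unit G2: $1,350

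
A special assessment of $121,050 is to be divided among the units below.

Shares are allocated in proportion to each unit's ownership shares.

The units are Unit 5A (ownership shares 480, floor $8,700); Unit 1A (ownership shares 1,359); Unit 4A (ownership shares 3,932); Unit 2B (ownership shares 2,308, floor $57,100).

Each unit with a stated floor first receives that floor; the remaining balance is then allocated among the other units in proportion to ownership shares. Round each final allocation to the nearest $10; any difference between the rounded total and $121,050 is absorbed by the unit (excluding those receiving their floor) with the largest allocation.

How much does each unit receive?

Guaranteed amounts: Unit 5A $8,700; Unit 2B $57,100. Remaining pool $55,250.
Remaining pool split over remaining ownership shares 5,291: Unit 1A 14,191.03 → $14,190; Unit 4A 41,058.97 → $41,060.

Unit 5A: $8,700 · Unit 1A: $14,190 · Unit 4A: $41,060 · Unit 2B: $57,100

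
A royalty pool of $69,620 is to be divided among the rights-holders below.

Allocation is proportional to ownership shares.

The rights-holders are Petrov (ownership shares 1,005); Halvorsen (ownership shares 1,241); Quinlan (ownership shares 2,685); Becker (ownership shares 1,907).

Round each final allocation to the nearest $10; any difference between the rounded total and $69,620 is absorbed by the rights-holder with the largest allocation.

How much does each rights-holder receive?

Sum of ownership shares: 6,838.
Proportional shares: Petrov 1,005/6,838 × $69,620 = 10,232.25; Halvorsen 1,241/6,838 × $69,620 = 12,635.04; Quinlan 2,685/6,838 × $69,620 = 27,336.90; Becker 1,907/6,838 × $69,620 = 19,415.81.
Rounded to nearest $10: Petrov $10,230; Halvorsen $12,640; Quinlan $27,340; Becker $19,420. Sum = $69,630.
Difference $69,620 − $69,630 = −$10 applied to largest allocation (Quinlan): Quinlan becomes $27,330.

Petrov: $10,230; Halvorsen: $12,640; Quinlan: $27,330; Becker: $19,420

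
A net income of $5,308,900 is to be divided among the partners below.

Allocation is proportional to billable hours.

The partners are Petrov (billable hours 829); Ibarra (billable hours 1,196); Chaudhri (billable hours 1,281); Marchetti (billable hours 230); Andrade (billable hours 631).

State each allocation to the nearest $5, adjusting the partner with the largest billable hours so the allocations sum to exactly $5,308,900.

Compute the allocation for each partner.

Petrov: $1,056,175; Ibarra: $1,523,745; Chaudhri: $1,632,035; Marchetti: $293,030; Andrade: $803,915

Sum of billable hours: 829 + 1,196 + 1,281 + 230 + 631 = 4,167.
Pro-rata amounts: Petrov 1,056,174.25; Ibarra 1,523,744.76; Chaudhri 1,632,037.65; Marchetti 293,027.84; Andrade 803,915.50.
Rounded to nearest $5: Petrov $1,056,175; Ibarra $1,523,745; Chaudhri $1,632,040; Marchetti $293,030; Andrade $803,915. Sum = $5,308,905.
Difference $5,308,900 − $5,308,905 = −$5 applied to largest billable hours (Chaudhri): Chaudhri becomes $1,632,035.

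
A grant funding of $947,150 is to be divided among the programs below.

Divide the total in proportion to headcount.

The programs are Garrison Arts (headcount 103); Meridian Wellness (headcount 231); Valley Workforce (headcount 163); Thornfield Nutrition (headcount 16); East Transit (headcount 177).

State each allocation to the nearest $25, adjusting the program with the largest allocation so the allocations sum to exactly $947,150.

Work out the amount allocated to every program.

Garrison Arts: $141,375; Meridian Wellness: $317,075; Valley Workforce: $223,750; Thornfield Nutrition: $21,975; East Transit: $242,975

Sum of headcount: 690.
Raw shares: Garrison Arts 103/690 × $947,150 = 141,386.16; Meridian Wellness 231/690 × $947,150 = 317,089.35; Valley Workforce 163/690 × $947,150 = 223,747.03; Thornfield Nutrition 16/690 × $947,150 = 21,962.90; East Transit 177/690 × $947,150 = 242,964.57.
At nearest $25: Garrison Arts $141,375; Meridian Wellness $317,100; Valley Workforce $223,750; Thornfield Nutrition $21,975; East Transit $242,975. Sum = $947,175.
Difference $947,150 − $947,175 = −$25 applied to largest allocation (Meridian Wellness): Meridian Wellness becomes $317,075.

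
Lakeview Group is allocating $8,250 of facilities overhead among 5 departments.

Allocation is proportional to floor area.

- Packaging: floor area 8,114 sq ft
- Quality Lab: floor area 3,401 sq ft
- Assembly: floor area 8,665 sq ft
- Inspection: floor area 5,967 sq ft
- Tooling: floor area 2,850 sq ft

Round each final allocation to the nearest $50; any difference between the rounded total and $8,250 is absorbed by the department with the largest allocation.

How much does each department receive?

Total floor area = 28,997.
Pro-rata amounts: Packaging 8,114/28,997 × $8,250 = 2,308.53; Quality Lab 3,401/28,997 × $8,250 = 967.63; Assembly 8,665/28,997 × $8,250 = 2,465.30; Inspection 5,967/28,997 × $8,250 = 1,697.68; Tooling 2,850/28,997 × $8,250 = 810.86.
After rounding ($50): Packaging $2,300; Quality Lab $950; Assembly $2,450; Inspection $1,700; Tooling $800. Sum = $8,200.
Difference $8,250 − $8,200 = +$50 applied to largest allocation (Assembly): Assembly becomes $2,500.

Packaging: $2,300; Quality Lab: $950; Assembly: $2,500; Inspection: $1,700; Tooling: $800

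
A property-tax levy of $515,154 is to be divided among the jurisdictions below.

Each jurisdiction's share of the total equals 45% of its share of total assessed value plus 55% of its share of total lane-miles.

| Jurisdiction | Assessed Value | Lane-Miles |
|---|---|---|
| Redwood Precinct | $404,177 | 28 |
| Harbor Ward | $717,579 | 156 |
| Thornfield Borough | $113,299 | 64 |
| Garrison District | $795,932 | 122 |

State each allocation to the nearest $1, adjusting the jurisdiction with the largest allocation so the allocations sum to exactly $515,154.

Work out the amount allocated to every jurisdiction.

Totals — assessed value 2,030,987, lane-miles 370.
Blended shares (45% assessed value + 55% lane-miles): Redwood Precinct 0.1312; Harbor Ward 0.3909; Thornfield Borough 0.1202; Garrison District 0.3577.
Proportional shares: Redwood Precinct 67,574.79; Harbor Ward 201,365.37; Thornfield Borough 61,941.33; Garrison District 184,272.51.
After rounding ($1): Redwood Precinct $67,575; Harbor Ward $201,365; Thornfield Borough $61,941; Garrison District $184,273. Sum = $515,154.
Rounded total matches; no reconciliation needed.

Redwood Precinct: $67,575 · Harbor Ward: $201,365 · Thornfield Borough: $61,941 · Garrison District: $184,273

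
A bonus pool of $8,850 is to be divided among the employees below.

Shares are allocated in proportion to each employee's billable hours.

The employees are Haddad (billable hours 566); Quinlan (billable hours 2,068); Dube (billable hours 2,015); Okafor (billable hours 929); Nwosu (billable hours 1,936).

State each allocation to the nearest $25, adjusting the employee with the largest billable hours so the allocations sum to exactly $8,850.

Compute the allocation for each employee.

Total billable hours = 566 + 2,068 + 2,015 + 929 + 1,936 = 7,514.
Unrounded shares: Haddad 666.64; Quinlan 2,435.69; Dube 2,373.27; Okafor 1,094.18; Nwosu 2,280.22.
At nearest $25: Haddad $675; Quinlan $2,425; Dube $2,375; Okafor $1,100; Nwosu $2,275. Sum = $8,850.
No rounding difference to absorb.

Haddad: $675 · Quinlan: $2,425 · Dube: $2,375 · Okafor: $1,100 · Nwosu: $2,275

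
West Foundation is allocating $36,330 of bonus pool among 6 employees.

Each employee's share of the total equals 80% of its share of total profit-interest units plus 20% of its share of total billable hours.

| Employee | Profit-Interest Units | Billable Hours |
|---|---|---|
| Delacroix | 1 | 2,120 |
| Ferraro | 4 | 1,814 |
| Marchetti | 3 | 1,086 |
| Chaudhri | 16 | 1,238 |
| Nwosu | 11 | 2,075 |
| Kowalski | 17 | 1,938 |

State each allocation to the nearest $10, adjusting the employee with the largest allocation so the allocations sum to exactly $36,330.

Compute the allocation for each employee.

Totals — profit-interest units 52, billable hours 10,271.
Blended shares (80% profit-interest units + 20% billable hours): Delacroix 0.0567; Ferraro 0.0969; Marchetti 0.0673; Chaudhri 0.2703; Nwosu 0.2096; Kowalski 0.2993.
Unrounded shares: Delacroix 2,058.67; Ferraro 3,518.97; Marchetti 2,445.04; Chaudhri 9,818.57; Nwosu 7,616.07; Kowalski 10,872.69.
Rounded to nearest $10: Delacroix $2,060; Ferraro $3,520; Marchetti $2,450; Chaudhri $9,820; Nwosu $7,620; Kowalski $10,870. Sum = $36,340.
Difference $36,330 − $36,340 = −$10 applied to largest allocation (Kowalski): Kowalski becomes $10,860.

Delacroix: $2,060 · Ferraro: $3,520 · Marchetti: $2,450 · Chaudhri: $9,820 · Nwosu: $7,620 · Kowalski: $10,860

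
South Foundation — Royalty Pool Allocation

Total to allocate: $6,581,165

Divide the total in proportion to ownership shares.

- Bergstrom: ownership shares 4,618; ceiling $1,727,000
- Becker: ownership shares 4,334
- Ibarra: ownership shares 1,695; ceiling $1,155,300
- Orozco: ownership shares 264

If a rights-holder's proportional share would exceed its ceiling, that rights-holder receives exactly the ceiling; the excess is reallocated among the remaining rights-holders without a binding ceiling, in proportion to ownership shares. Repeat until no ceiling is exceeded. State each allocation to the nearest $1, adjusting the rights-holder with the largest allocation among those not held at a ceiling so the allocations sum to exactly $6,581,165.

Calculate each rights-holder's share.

Sum of ownership shares: 10,911.
Unconstrained shares: Bergstrom 2,785,429.38; Becker 2,614,129.70; Ibarra 1,022,369.60; Orozco 159,236.33.
Held at cap: Bergstrom ($1,727,000); residual $4,854,165 reallocated over remaining ownership shares 6,293.
Held at cap: Ibarra ($1,155,300); residual $3,698,865 reallocated over remaining ownership shares 4,598.
Shares after redistribution: Becker 3,486,489.98 → $3,486,490; Orozco 212,375.02 → $212,375.

Bergstrom: $1,727,000; Becker: $3,486,490; Ibarra: $1,155,300; Orozco: $212,375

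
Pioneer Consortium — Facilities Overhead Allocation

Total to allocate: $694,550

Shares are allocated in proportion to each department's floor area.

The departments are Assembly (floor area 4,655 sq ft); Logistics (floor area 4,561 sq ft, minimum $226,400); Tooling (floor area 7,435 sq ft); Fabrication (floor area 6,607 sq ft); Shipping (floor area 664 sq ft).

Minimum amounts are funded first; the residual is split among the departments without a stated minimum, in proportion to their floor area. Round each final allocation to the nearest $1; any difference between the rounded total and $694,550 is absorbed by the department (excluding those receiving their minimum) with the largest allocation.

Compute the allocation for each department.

Assembly: $112,558 | Logistics: $226,400 | Tooling: $179,778 | Fabrication: $159,758 | Shipping: $16,056

Minimums first: Logistics $226,400. Remaining pool $468,150.
Remaining pool split over remaining floor area 19,361: Assembly 112,558.15 → $112,558; Tooling 179,778.69 → $179,779; Fabrication 159,757.61 → $159,758; Shipping 16,055.55 → $16,056.
Rounding difference −$1 applied to Tooling → $179,778.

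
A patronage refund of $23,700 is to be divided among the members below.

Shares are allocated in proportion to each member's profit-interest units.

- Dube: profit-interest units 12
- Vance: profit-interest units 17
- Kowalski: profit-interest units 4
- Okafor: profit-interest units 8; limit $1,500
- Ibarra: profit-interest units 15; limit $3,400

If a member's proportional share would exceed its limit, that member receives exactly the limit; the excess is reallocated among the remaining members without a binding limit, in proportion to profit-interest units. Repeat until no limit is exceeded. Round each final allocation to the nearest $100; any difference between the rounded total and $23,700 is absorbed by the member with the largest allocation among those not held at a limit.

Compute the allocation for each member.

Profit-interest units total: 56.
Proportional shares (ignoring caps): Dube 5,078.57; Vance 7,194.64; Kowalski 1,692.86; Okafor 3,385.71; Ibarra 6,348.21.
Held at cap: Okafor ($1,500), Ibarra ($3,400); balance $18,800 reallocated over remaining profit-interest units 33.
Shares after redistribution: Dube 6,836.36 → $6,800; Vance 9,684.85 → $9,700; Kowalski 2,278.79 → $2,300.

Dube: $6,800 · Vance: $9,700 · Kowalski: $2,300 · Okafor: $1,500 · Ibarra: $3,400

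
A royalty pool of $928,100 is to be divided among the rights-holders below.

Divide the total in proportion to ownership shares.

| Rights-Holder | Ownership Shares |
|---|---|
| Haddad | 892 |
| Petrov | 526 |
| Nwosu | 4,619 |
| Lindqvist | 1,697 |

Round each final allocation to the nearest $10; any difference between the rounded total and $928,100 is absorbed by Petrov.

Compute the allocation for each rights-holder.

Haddad: $107,040; Petrov: $63,130; Nwosu: $554,290; Lindqvist: $203,640

Combined ownership shares = 7,734.
Pro-rata amounts: Haddad 892/7,734 × $928,100 = 107,042.31; Petrov 526/7,734 × $928,100 = 63,121.36; Nwosu 4,619/7,734 × $928,100 = 554,291.94; Lindqvist 1,697/7,734 × $928,100 = 203,644.39.
At nearest $10: Haddad $107,040; Petrov $63,120; Nwosu $554,290; Lindqvist $203,640. Sum = $928,090.
Difference $928,100 − $928,090 = +$10 applied to Petrov: Petrov becomes $63,130.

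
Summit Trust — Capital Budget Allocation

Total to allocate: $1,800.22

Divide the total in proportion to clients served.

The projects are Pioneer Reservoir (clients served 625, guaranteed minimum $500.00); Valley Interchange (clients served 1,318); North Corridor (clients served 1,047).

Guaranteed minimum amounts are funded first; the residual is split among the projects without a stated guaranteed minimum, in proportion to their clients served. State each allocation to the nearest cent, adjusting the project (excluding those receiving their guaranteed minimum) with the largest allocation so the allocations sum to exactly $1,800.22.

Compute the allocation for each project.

Guaranteed amounts: Pioneer Reservoir $500.00. Balance $1,300.22.
Balance split over remaining clients served 2,365: Valley Interchange 724.6046 → $724.60; North Corridor 575.6154 → $575.62.

Pioneer Reservoir: $500.00 | Valley Interchange: $724.60 | North Corridor: $575.62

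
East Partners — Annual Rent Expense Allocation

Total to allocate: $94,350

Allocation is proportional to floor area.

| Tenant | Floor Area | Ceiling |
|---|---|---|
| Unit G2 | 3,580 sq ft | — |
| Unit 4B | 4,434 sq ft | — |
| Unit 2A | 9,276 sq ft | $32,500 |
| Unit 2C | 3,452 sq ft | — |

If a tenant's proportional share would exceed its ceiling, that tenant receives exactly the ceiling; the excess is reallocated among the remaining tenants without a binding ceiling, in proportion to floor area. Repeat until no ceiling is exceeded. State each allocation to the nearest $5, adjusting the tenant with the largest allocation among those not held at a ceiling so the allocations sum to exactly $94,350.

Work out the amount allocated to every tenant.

Combined floor area = 20,742.
Unconstrained shares: Unit G2 16,284.50; Unit 4B 20,169.12; Unit 2A 42,194.13; Unit 2C 15,702.26.
Capped: Unit 2A ($32,500); remaining pool $61,850 reallocated over remaining floor area 11,466.
Remaining shares: Unit G2 19,311.27 → $19,310; Unit 4B 23,917.92 → $23,920; Unit 2C 18,620.81 → $18,620.

Unit G2: $19,310 · Unit 4B: $23,920 · Unit 2A: $32,500 · Unit 2C: $18,620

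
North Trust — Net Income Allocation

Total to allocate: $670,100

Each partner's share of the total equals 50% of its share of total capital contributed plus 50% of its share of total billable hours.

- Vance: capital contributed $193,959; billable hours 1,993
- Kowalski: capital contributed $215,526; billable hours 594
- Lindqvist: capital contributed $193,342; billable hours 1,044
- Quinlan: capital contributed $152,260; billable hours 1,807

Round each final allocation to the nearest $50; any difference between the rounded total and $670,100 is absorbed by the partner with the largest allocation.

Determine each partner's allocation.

Totals — capital contributed 755,087, billable hours 5,438.
Blended shares (50% capital contributed + 50% billable hours): Vance 0.3117; Kowalski 0.1973; Lindqvist 0.2240; Quinlan 0.2670.
Proportional shares: Vance 208,858.37; Kowalski 132,231.95; Lindqvist 150,114.11; Quinlan 178,895.57.
After rounding ($50): Vance $208,850; Kowalski $132,250; Lindqvist $150,100; Quinlan $178,900. Sum = $670,100.
No rounding difference to absorb.

Vance: $208,850; Kowalski: $132,250; Lindqvist: $150,100; Quinlan: $178,900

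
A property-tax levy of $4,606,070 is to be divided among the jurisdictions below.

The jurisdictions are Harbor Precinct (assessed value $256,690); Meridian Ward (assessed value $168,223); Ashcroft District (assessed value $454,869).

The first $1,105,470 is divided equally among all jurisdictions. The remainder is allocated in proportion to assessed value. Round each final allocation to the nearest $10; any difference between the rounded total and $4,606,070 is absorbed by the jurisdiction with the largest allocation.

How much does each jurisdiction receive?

Harbor Precinct: $1,389,840 | Meridian Ward: $1,037,840 | Ashcroft District: $2,178,390

$1,105,470 shared equally gives $368,490 per jurisdiction.
Remainder $3,500,600 by assessed value (total 879,782): Harbor Precinct 1,021,354.17 → $1,021,350; Meridian Ward 669,349.26 → $669,350; Ashcroft District 1,809,896.57 → $1,809,900.
Totals: Harbor Precinct $368,490 + $1,021,350 = $1,389,840; Meridian Ward $368,490 + $669,350 = $1,037,840; Ashcroft District $368,490 + $1,809,900 = $2,178,390.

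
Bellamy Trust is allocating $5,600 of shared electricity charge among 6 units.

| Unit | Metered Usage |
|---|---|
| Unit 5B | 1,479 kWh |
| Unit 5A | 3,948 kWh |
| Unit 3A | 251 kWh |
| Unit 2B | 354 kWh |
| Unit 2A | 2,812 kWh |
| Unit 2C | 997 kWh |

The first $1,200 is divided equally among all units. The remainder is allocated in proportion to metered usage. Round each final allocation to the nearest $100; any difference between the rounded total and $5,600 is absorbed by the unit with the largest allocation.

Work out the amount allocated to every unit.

Unit 5B: $900; Unit 5A: $1,900; Unit 3A: $300; Unit 2B: $400; Unit 2A: $1,500; Unit 2C: $600

Equal tier: $1,200 ÷ 6 = $200 apiece.
Remainder $4,400 by metered usage (total 9,841): Unit 5B 661.27 → $700; Unit 5A 1,765.19 → $1,800; Unit 3A 112.22 → $100; Unit 2B 158.28 → $200; Unit 2A 1,257.27 → $1,300; Unit 2C 445.77 → $400.
Rounding difference −$100 on remainder applied to Unit 5A.
Totals: Unit 5B $200 + $700 = $900; Unit 5A $200 + $1,700 = $1,900; Unit 3A $200 + $100 = $300; Unit 2B $200 + $200 = $400; Unit 2A $200 + $1,300 = $1,500; Unit 2C $200 + $400 = $600.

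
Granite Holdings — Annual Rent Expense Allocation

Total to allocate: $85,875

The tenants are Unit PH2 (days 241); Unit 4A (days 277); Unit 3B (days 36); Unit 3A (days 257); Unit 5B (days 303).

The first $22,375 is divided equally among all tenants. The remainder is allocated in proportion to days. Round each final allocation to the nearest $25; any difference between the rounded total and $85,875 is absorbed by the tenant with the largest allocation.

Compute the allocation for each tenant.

Unit PH2: $18,200; Unit 4A: $20,275; Unit 3B: $6,525; Unit 3A: $19,125; Unit 5B: $21,750

$22,375 shared equally gives $4,475 per tenant.
Remainder $63,500 by days (total 1,114): Unit PH2 13,737.43 → $13,725; Unit 4A 15,789.50 → $15,800; Unit 3B 2,052.06 → $2,050; Unit 3A 14,649.46 → $14,650; Unit 5B 17,271.54 → $17,275.
Totals: Unit PH2 $4,475 + $13,725 = $18,200; Unit 4A $4,475 + $15,800 = $20,275; Unit 3B $4,475 + $2,050 = $6,525; Unit 3A $4,475 + $14,650 = $19,125; Unit 5B $4,475 + $17,275 = $21,750.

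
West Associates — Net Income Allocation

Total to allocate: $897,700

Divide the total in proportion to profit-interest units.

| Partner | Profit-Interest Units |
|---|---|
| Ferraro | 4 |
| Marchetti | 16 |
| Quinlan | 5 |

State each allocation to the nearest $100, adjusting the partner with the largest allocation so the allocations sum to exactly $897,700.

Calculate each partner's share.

Ferraro: $143,600 | Marchetti: $574,600 | Quinlan: $179,500

Sum of profit-interest units: 25.
Pro-rata amounts: Ferraro 4/25 × $897,700 = 143,632.00; Marchetti 16/25 × $897,700 = 574,528.00; Quinlan 5/25 × $897,700 = 179,540.00.
At nearest $100: Ferraro $143,600; Marchetti $574,500; Quinlan $179,500. Sum = $897,600.
Difference $897,700 − $897,600 = +$100 applied to largest allocation (Marchetti): Marchetti becomes $574,600.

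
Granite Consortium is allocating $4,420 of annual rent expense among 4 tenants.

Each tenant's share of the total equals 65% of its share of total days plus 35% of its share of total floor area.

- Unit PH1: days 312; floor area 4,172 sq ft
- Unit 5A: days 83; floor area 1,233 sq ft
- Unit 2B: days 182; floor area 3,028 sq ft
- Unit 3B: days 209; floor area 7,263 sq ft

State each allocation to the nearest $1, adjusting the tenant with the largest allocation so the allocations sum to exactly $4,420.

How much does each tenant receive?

Unit PH1: $1,551 · Unit 5A: $425 · Unit 2B: $964 · Unit 3B: $1,480

Totals — days 786, floor area 15,696.
Combined weights (65% days + 35% floor area): Unit PH1 0.3510; Unit 5A 0.0961; Unit 2B 0.2180; Unit 3B 0.3348.
Pro-rata amounts: Unit PH1 1,551.62; Unit 5A 424.91; Unit 2B 963.69; Unit 3B 1,479.78.
After rounding ($1): Unit PH1 $1,552; Unit 5A $425; Unit 2B $964; Unit 3B $1,480. Sum = $4,421.
Difference $4,420 − $4,421 = −$1 applied to largest allocation (Unit PH1): Unit PH1 becomes $1,551.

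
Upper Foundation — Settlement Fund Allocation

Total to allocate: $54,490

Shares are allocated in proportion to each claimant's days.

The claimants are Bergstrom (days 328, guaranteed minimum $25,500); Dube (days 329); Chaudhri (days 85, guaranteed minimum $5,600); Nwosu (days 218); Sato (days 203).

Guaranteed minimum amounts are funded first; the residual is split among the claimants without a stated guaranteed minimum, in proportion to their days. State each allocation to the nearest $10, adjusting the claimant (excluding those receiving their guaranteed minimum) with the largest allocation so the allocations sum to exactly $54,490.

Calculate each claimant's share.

Bergstrom: $25,500 | Dube: $10,260 | Chaudhri: $5,600 | Nwosu: $6,800 | Sato: $6,330

Fund the minimums — Bergstrom $25,500; Chaudhri $5,600. Residual $23,390.
Residual split over remaining days 750: Dube 10,260.41 → $10,260; Nwosu 6,798.69 → $6,800; Sato 6,330.89 → $6,330.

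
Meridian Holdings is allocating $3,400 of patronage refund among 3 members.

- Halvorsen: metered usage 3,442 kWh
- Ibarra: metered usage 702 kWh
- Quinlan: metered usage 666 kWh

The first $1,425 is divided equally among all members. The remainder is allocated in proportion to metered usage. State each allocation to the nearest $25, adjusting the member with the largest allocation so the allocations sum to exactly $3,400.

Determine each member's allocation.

Halvorsen: $1,875 | Ibarra: $775 | Quinlan: $750

First tranche $1,425 split equally: $475 each.
Remainder $1,975 by metered usage (total 4,810): Halvorsen 1,413.30 → $1,425; Ibarra 288.24 → $300; Quinlan 273.46 → $275.
Rounding difference −$25 on remainder applied to Halvorsen.
Totals: Halvorsen $475 + $1,400 = $1,875; Ibarra $475 + $300 = $775; Quinlan $475 + $275 = $750.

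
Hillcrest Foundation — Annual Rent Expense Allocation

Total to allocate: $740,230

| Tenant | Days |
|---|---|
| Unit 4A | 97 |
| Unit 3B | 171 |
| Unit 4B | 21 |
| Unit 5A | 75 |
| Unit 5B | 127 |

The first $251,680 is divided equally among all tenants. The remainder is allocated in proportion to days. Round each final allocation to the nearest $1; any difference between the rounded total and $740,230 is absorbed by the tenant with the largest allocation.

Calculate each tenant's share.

Equal tier: $251,680 ÷ 5 = $50,336 apiece.
Remainder $488,550 by days (total 491): Unit 4A 96,515.99 → $96,516; Unit 3B 170,146.74 → $170,147; Unit 4B 20,895.21 → $20,895; Unit 5A 74,625.76 → $74,626; Unit 5B 126,366.29 → $126,366.
Totals: Unit 4A $50,336 + $96,516 = $146,852; Unit 3B $50,336 + $170,147 = $220,483; Unit 4B $50,336 + $20,895 = $71,231; Unit 5A $50,336 + $74,626 = $124,962; Unit 5B $50,336 + $126,366 = $176,702.

Unit 4A: $146,852 · Unit 3B: $220,483 · Unit 4B: $71,231 · Unit 5A: $124,962 · Unit 5B: $176,702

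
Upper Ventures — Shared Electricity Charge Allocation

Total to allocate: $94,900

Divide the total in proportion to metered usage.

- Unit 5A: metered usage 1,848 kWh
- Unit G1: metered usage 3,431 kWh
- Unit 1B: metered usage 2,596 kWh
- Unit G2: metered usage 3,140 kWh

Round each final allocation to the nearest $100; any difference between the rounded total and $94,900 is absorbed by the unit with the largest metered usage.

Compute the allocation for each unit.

Total metered usage = 1,848 + 3,431 + 2,596 + 3,140 = 11,015.
Raw shares: Unit 5A 15,921.49; Unit G1 29,559.86; Unit 1B 22,365.90; Unit G2 27,052.75.
After rounding ($100): Unit 5A $15,900; Unit G1 $29,600; Unit 1B $22,400; Unit G2 $27,100. Sum = $95,000.
Difference $94,900 − $95,000 = −$100 applied to largest metered usage (Unit G1): Unit G1 becomes $29,500.

Unit 5A: $15,900 · Unit G1: $29,500 · Unit 1B: $22,400 · Unit G2: $27,100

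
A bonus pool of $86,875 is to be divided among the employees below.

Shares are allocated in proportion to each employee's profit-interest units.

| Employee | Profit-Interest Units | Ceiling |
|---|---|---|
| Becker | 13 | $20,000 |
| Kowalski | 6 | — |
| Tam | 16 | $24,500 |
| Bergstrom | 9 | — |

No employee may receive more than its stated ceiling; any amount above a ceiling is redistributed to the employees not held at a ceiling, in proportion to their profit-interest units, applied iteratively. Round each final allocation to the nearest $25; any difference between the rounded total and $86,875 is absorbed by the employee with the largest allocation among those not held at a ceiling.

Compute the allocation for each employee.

Becker: $20,000 | Kowalski: $16,950 | Tam: $24,500 | Bergstrom: $25,425

Sum of profit-interest units: 44.
Pro-rata shares before constraints: Becker 25,667.61; Kowalski 11,846.59; Tam 31,590.91; Bergstrom 17,769.89.
Capped: Becker ($20,000), Tam ($24,500); balance $42,375 reallocated over remaining profit-interest units 15.
Redistributed shares: Kowalski 16,950.00 → $16,950; Bergstrom 25,425.00 → $25,425.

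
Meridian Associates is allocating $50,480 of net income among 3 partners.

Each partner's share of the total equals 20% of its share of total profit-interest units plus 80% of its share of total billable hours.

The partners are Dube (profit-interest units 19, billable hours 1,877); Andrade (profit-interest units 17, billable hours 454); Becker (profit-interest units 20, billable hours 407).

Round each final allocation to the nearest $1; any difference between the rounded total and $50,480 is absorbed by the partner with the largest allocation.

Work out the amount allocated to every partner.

Dube: $31,110; Andrade: $9,761; Becker: $9,609

Totals — profit-interest units 56, billable hours 2,738.
Composite weights (20% profit-interest units + 80% billable hours): Dube 0.6163; Andrade 0.1934; Becker 0.1903.
Unrounded shares: Dube 31,110.15; Andrade 9,761.11; Becker 9,608.74.
After rounding ($1): Dube $31,110; Andrade $9,761; Becker $9,609. Sum = $50,480.
Rounded total matches; no reconciliation needed.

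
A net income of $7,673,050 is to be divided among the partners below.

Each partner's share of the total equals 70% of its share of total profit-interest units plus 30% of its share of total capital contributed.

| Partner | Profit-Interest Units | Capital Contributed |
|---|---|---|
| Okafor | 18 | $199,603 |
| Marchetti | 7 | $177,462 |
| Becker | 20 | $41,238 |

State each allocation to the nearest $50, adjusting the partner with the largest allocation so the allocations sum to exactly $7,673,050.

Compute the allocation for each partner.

Totals — profit-interest units 45, capital contributed 418,303.
Blended shares (70% profit-interest units + 30% capital contributed): Okafor 0.4232; Marchetti 0.2362; Becker 0.3407.
Proportional shares: Okafor 3,246,866.25; Marchetti 1,812,080.56; Becker 2,614,103.19.
At nearest $50: Okafor $3,246,850; Marchetti $1,812,100; Becker $2,614,100. Sum = $7,673,050.
Sum already equals the total — no adjustment.

Okafor: $3,246,850 | Marchetti: $1,812,100 | Becker: $2,614,100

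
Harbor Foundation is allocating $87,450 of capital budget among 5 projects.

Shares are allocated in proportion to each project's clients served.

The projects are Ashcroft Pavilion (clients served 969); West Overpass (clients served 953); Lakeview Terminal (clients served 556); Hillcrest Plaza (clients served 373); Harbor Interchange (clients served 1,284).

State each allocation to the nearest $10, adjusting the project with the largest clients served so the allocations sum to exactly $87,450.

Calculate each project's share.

Clients served total: 4,135.
Raw shares: Ashcroft Pavilion 969/4,135 × $87,450 = 20,493.12; West Overpass 953/4,135 × $87,450 = 20,154.74; Lakeview Terminal 556/4,135 × $87,450 = 11,758.69; Hillcrest Plaza 373/4,135 × $87,450 = 7,888.48; Harbor Interchange 1,284/4,135 × $87,450 = 27,154.97.
After rounding ($10): Ashcroft Pavilion $20,490; West Overpass $20,150; Lakeview Terminal $11,760; Hillcrest Plaza $7,890; Harbor Interchange $27,150. Sum = $87,440.
Difference $87,450 − $87,440 = +$10 applied to largest clients served (Harbor Interchange): Harbor Interchange becomes $27,160.

Ashcroft Pavilion: $20,490; West Overpass: $20,150; Lakeview Terminal: $11,760; Hillcrest Plaza: $7,890; Harbor Interchange: $27,160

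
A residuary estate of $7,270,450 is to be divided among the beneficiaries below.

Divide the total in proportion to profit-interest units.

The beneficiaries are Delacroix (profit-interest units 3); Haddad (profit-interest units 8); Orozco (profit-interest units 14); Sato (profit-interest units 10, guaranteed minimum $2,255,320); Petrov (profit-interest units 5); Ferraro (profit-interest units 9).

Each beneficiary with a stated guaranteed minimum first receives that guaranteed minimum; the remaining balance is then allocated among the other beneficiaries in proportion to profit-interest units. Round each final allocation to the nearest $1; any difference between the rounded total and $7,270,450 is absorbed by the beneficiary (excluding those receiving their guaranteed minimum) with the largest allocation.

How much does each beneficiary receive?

Delacroix: $385,779 | Haddad: $1,028,745 | Orozco: $1,800,303 | Sato: $2,255,320 | Petrov: $642,965 | Ferraro: $1,157,338

Fund the minimums — Sato $2,255,320. Residual $5,015,130.
Residual split over remaining profit-interest units 39: Delacroix 385,779.23 → $385,779; Haddad 1,028,744.62 → $1,028,745; Orozco 1,800,303.08 → $1,800,303; Petrov 642,965.38 → $642,965; Ferraro 1,157,337.69 → $1,157,338.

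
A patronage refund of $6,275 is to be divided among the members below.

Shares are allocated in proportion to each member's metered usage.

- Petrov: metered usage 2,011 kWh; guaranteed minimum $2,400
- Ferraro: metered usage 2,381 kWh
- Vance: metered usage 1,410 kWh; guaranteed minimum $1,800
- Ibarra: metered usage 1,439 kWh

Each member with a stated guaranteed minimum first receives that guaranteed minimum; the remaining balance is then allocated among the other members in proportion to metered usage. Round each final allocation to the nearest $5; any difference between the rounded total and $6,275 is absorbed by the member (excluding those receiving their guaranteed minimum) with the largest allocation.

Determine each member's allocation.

Petrov: $2,400 | Ferraro: $1,295 | Vance: $1,800 | Ibarra: $780

Fund the minimums — Petrov $2,400; Vance $1,800. Balance $2,075.
Balance split over remaining metered usage 3,820: Ferraro 1,293.34 → $1,295; Ibarra 781.66 → $780.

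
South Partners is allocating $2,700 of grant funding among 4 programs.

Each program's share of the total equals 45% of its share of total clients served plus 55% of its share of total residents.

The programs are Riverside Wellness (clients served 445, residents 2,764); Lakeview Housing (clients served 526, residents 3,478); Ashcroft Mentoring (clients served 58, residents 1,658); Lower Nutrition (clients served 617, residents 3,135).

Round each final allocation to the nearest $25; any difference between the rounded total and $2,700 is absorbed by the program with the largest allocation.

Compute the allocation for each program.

Riverside Wellness: $700 · Lakeview Housing: $850 · Ashcroft Mentoring: $275 · Lower Nutrition: $875

Totals — clients served 1,646, residents 11,035.
Combined weights (45% clients served + 55% residents): Riverside Wellness 0.2594; Lakeview Housing 0.3172; Ashcroft Mentoring 0.0985; Lower Nutrition 0.3249.
Pro-rata amounts: Riverside Wellness 700.43; Lakeview Housing 856.31; Ashcroft Mentoring 265.93; Lower Nutrition 877.32.
After rounding ($25): Riverside Wellness $700; Lakeview Housing $850; Ashcroft Mentoring $275; Lower Nutrition $875. Sum = $2,700.
Sum already equals the total — no adjustment.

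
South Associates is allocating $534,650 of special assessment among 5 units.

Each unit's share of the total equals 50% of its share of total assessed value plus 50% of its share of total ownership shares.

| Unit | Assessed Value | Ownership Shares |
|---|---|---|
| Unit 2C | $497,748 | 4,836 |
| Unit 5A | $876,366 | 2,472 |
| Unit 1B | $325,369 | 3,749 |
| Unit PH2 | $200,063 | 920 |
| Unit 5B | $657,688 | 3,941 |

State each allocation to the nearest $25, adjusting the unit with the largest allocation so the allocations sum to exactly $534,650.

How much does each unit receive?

Assessed value total 2,557,234; ownership shares total 15,918.
Composite weights (50% assessed value + 50% ownership shares): Unit 2C 0.2492; Unit 5A 0.2490; Unit 1B 0.1814; Unit PH2 0.0680; Unit 5B 0.2524.
Unrounded shares: Unit 2C 133,248.18; Unit 5A 133,126.95; Unit 1B 96,973.29; Unit PH2 36,364.31; Unit 5B 134,937.27.
At nearest $25: Unit 2C $133,250; Unit 5A $133,125; Unit 1B $96,975; Unit PH2 $36,375; Unit 5B $134,925. Sum = $534,650.
No rounding difference to absorb.

Unit 2C: $133,250 · Unit 5A: $133,125 · Unit 1B: $96,975 · Unit PH2: $36,375 · Unit 5B: $134,925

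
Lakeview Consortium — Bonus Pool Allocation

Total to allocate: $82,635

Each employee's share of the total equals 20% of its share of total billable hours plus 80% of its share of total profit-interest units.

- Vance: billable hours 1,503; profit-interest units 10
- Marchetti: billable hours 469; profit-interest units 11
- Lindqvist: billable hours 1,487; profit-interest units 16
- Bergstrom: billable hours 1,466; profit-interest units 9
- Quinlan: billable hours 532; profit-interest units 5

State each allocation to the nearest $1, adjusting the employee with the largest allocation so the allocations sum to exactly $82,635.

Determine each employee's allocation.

Billable hours total 5,457; profit-interest units total 51.
Blended shares (20% billable hours + 80% profit-interest units): Vance 0.2119; Marchetti 0.1897; Lindqvist 0.3055; Bergstrom 0.1949; Quinlan 0.0979.
Unrounded shares: Vance 17,514.32; Marchetti 15,679.00; Lindqvist 25,243.27; Bergstrom 16,106.03; Quinlan 8,092.38.
Rounded to nearest $1: Vance $17,514; Marchetti $15,679; Lindqvist $25,243; Bergstrom $16,106; Quinlan $8,092. Sum = $82,634.
Difference $82,635 − $82,634 = +$1 applied to largest allocation (Lindqvist): Lindqvist becomes $25,244.

Vance: $17,514 · Marchetti: $15,679 · Lindqvist: $25,244 · Bergstrom: $16,106 · Quinlan: $8,092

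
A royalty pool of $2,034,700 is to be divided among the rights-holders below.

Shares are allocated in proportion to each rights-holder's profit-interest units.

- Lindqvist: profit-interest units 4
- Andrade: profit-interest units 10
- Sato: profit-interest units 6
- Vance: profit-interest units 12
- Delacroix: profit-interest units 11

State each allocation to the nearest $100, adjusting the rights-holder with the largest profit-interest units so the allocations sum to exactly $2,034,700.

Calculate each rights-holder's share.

Lindqvist: $189,300 · Andrade: $473,200 · Sato: $283,900 · Vance: $567,800 · Delacroix: $520,500

Total profit-interest units = 4 + 10 + 6 + 12 + 11 = 43.
Pro-rata amounts: Lindqvist 189,274.42; Andrade 473,186.05; Sato 283,911.63; Vance 567,823.26; Delacroix 520,504.65.
Rounded to nearest $100: Lindqvist $189,300; Andrade $473,200; Sato $283,900; Vance $567,800; Delacroix $520,500. Sum = $2,034,700.
Rounded total matches; no reconciliation needed.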